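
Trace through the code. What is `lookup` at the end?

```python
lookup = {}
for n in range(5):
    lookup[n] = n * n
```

Let's trace through this code step by step.

Initialize: lookup = {}
Entering loop: for n in range(5):

After execution: lookup = {0: 0, 1: 1, 2: 4, 3: 9, 4: 16}
{0: 0, 1: 1, 2: 4, 3: 9, 4: 16}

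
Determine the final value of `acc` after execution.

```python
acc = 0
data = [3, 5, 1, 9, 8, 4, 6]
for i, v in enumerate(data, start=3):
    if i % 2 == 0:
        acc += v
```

Let's trace through this code step by step.

Initialize: acc = 0
Initialize: data = [3, 5, 1, 9, 8, 4, 6]
Entering loop: for i, v in enumerate(data, start=3):

After execution: acc = 18
18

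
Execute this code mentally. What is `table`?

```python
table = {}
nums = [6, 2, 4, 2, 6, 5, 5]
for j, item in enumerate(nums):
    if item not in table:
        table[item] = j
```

Let's trace through this code step by step.

Initialize: table = {}
Initialize: nums = [6, 2, 4, 2, 6, 5, 5]
Entering loop: for j, item in enumerate(nums):

After execution: table = {6: 0, 2: 1, 4: 2, 5: 5}
{6: 0, 2: 1, 4: 2, 5: 5}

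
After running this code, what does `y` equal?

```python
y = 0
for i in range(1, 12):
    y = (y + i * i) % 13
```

Let's trace through this code step by step.

Initialize: y = 0
Entering loop: for i in range(1, 12):

After execution: y = 12
12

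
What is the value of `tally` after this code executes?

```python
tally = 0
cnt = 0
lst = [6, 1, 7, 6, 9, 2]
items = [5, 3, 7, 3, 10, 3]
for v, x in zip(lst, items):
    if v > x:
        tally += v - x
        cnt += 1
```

Let's trace through this code step by step.

Initialize: tally = 0
Initialize: cnt = 0
Initialize: lst = [6, 1, 7, 6, 9, 2]
Initialize: items = [5, 3, 7, 3, 10, 3]
Entering loop: for v, x in zip(lst, items):

After execution: tally = 4
4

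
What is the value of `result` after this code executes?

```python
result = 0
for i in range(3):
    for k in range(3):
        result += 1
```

Let's trace through this code step by step.

Initialize: result = 0
Entering loop: for i in range(3):

After execution: result = 9
9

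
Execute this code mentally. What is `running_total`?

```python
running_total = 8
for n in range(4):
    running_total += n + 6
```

Let's trace through this code step by step.

Initialize: running_total = 8
Entering loop: for n in range(4):

After execution: running_total = 38
38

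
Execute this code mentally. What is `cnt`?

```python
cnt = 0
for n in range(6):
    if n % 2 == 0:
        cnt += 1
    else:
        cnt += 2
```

Let's trace through this code step by step.

Initialize: cnt = 0
Entering loop: for n in range(6):

After execution: cnt = 9
9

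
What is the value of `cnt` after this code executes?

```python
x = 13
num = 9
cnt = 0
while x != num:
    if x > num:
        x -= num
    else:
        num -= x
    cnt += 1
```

Let's trace through this code step by step.

Initialize: x = 13
Initialize: num = 9
Initialize: cnt = 0
Entering loop: while x != num:

After execution: cnt = 6
6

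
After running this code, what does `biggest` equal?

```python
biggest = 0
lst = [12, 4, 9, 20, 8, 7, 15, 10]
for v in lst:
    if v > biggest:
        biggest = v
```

Let's trace through this code step by step.

Initialize: biggest = 0
Initialize: lst = [12, 4, 9, 20, 8, 7, 15, 10]
Entering loop: for v in lst:

After execution: biggest = 20
20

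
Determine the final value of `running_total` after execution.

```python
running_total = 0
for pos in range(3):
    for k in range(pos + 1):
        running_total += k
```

Let's trace through this code step by step.

Initialize: running_total = 0
Entering loop: for pos in range(3):

After execution: running_total = 4
4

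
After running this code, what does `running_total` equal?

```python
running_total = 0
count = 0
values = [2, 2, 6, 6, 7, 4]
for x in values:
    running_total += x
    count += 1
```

Let's trace through this code step by step.

Initialize: running_total = 0
Initialize: count = 0
Initialize: values = [2, 2, 6, 6, 7, 4]
Entering loop: for x in values:

After execution: running_total = 27
27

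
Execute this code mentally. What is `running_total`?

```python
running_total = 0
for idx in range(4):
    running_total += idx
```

Let's trace through this code step by step.

Initialize: running_total = 0
Entering loop: for idx in range(4):

After execution: running_total = 6
6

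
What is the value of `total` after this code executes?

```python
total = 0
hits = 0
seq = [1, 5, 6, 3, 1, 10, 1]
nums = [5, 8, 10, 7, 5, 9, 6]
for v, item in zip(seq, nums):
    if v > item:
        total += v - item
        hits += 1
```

Let's trace through this code step by step.

Initialize: total = 0
Initialize: hits = 0
Initialize: seq = [1, 5, 6, 3, 1, 10, 1]
Initialize: nums = [5, 8, 10, 7, 5, 9, 6]
Entering loop: for v, item in zip(seq, nums):

After execution: total = 1
1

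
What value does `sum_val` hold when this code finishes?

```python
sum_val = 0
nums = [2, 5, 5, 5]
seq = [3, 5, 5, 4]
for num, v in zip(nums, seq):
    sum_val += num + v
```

Let's trace through this code step by step.

Initialize: sum_val = 0
Initialize: nums = [2, 5, 5, 5]
Initialize: seq = [3, 5, 5, 4]
Entering loop: for num, v in zip(nums, seq):

After execution: sum_val = 34
34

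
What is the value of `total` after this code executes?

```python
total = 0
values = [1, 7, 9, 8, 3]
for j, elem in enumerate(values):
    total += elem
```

Let's trace through this code step by step.

Initialize: total = 0
Initialize: values = [1, 7, 9, 8, 3]
Entering loop: for j, elem in enumerate(values):

After execution: total = 28
28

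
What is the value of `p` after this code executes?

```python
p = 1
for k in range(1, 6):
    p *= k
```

Let's trace through this code step by step.

Initialize: p = 1
Entering loop: for k in range(1, 6):

After execution: p = 120
120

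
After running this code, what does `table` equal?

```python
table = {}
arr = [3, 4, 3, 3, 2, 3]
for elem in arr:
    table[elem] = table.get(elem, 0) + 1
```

Let's trace through this code step by step.

Initialize: table = {}
Initialize: arr = [3, 4, 3, 3, 2, 3]
Entering loop: for elem in arr:

After execution: table = {3: 4, 4: 1, 2: 1}
{3: 4, 4: 1, 2: 1}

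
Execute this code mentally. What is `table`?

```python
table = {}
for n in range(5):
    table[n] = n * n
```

Let's trace through this code step by step.

Initialize: table = {}
Entering loop: for n in range(5):

After execution: table = {0: 0, 1: 1, 2: 4, 3: 9, 4: 16}
{0: 0, 1: 1, 2: 4, 3: 9, 4: 16}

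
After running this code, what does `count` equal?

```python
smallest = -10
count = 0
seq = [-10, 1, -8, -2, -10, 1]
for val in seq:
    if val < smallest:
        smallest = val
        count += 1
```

Let's trace through this code step by step.

Initialize: smallest = -10
Initialize: count = 0
Initialize: seq = [-10, 1, -8, -2, -10, 1]
Entering loop: for val in seq:

After execution: count = 0
0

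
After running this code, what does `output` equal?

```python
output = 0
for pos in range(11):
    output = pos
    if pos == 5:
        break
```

Let's trace through this code step by step.

Initialize: output = 0
Entering loop: for pos in range(11):

After execution: output = 5
5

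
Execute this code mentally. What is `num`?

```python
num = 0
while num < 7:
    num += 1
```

Let's trace through this code step by step.

Initialize: num = 0
Entering loop: while num < 7:

After execution: num = 7
7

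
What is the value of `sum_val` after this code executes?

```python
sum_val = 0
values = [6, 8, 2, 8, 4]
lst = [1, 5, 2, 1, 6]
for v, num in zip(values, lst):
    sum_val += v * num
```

Let's trace through this code step by step.

Initialize: sum_val = 0
Initialize: values = [6, 8, 2, 8, 4]
Initialize: lst = [1, 5, 2, 1, 6]
Entering loop: for v, num in zip(values, lst):

After execution: sum_val = 82
82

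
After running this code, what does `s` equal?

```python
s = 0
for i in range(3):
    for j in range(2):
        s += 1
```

Let's trace through this code step by step.

Initialize: s = 0
Entering loop: for i in range(3):

After execution: s = 6
6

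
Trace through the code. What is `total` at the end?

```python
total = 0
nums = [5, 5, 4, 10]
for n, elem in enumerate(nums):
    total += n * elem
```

Let's trace through this code step by step.

Initialize: total = 0
Initialize: nums = [5, 5, 4, 10]
Entering loop: for n, elem in enumerate(nums):

After execution: total = 43
43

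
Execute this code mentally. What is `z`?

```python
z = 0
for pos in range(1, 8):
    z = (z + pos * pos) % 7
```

Let's trace through this code step by step.

Initialize: z = 0
Entering loop: for pos in range(1, 8):

After execution: z = 0
0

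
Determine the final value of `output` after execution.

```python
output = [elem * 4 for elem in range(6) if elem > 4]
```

Let's trace through this code step by step.

Initialize: output = [elem * 4 for elem in range(6) if elem > 4]

After execution: output = [20]
[20]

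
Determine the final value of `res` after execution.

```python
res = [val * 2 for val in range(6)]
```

Let's trace through this code step by step.

Initialize: res = [val * 2 for val in range(6)]

After execution: res = [0, 2, 4, 6, 8, 10]
[0, 2, 4, 6, 8, 10]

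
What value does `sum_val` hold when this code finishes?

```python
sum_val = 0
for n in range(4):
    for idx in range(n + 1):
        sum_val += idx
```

Let's trace through this code step by step.

Initialize: sum_val = 0
Entering loop: for n in range(4):

After execution: sum_val = 10
10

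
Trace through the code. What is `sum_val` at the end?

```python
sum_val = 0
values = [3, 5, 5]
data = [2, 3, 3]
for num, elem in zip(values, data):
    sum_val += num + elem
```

Let's trace through this code step by step.

Initialize: sum_val = 0
Initialize: values = [3, 5, 5]
Initialize: data = [2, 3, 3]
Entering loop: for num, elem in zip(values, data):

After execution: sum_val = 21
21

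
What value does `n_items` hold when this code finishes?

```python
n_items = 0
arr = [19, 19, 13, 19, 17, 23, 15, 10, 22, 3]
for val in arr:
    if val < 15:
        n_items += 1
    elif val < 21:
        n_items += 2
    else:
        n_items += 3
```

Let's trace through this code step by step.

Initialize: n_items = 0
Initialize: arr = [19, 19, 13, 19, 17, 23, 15, 10, 22, 3]
Entering loop: for val in arr:

After execution: n_items = 19
19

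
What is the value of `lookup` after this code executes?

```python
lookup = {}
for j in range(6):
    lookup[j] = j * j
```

Let's trace through this code step by step.

Initialize: lookup = {}
Entering loop: for j in range(6):

After execution: lookup = {0: 0, 1: 1, 2: 4, 3: 9, 4: 16, 5: 25}
{0: 0, 1: 1, 2: 4, 3: 9, 4: 16, 5: 25}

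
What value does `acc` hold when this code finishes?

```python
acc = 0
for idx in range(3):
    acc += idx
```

Let's trace through this code step by step.

Initialize: acc = 0
Entering loop: for idx in range(3):

After execution: acc = 3
3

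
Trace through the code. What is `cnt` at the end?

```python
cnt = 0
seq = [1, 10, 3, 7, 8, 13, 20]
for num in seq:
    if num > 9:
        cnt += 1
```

Let's trace through this code step by step.

Initialize: cnt = 0
Initialize: seq = [1, 10, 3, 7, 8, 13, 20]
Entering loop: for num in seq:

After execution: cnt = 3
3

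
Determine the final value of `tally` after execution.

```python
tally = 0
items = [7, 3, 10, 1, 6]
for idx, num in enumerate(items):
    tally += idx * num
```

Let's trace through this code step by step.

Initialize: tally = 0
Initialize: items = [7, 3, 10, 1, 6]
Entering loop: for idx, num in enumerate(items):

After execution: tally = 50
50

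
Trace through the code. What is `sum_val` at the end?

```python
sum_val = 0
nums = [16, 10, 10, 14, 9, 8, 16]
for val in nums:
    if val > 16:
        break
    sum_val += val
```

Let's trace through this code step by step.

Initialize: sum_val = 0
Initialize: nums = [16, 10, 10, 14, 9, 8, 16]
Entering loop: for val in nums:

After execution: sum_val = 83
83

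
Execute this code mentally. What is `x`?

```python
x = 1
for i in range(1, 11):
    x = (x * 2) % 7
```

Let's trace through this code step by step.

Initialize: x = 1
Entering loop: for i in range(1, 11):

After execution: x = 2
2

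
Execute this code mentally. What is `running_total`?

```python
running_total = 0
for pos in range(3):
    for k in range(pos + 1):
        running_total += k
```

Let's trace through this code step by step.

Initialize: running_total = 0
Entering loop: for pos in range(3):

After execution: running_total = 4
4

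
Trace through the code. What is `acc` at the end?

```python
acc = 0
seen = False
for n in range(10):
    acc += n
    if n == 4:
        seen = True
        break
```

Let's trace through this code step by step.

Initialize: acc = 0
Initialize: seen = False
Entering loop: for n in range(10):

After execution: acc = 10
10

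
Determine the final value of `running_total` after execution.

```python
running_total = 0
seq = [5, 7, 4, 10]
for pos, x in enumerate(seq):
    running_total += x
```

Let's trace through this code step by step.

Initialize: running_total = 0
Initialize: seq = [5, 7, 4, 10]
Entering loop: for pos, x in enumerate(seq):

After execution: running_total = 26
26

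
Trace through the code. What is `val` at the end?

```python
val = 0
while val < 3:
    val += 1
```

Let's trace through this code step by step.

Initialize: val = 0
Entering loop: while val < 3:

After execution: val = 3
3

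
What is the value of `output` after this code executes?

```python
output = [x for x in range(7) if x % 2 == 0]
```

Let's trace through this code step by step.

Initialize: output = [x for x in range(7) if x % 2 == 0]

After execution: output = [0, 2, 4, 6]
[0, 2, 4, 6]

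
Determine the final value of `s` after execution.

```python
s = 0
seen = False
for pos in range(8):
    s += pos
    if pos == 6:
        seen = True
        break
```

Let's trace through this code step by step.

Initialize: s = 0
Initialize: seen = False
Entering loop: for pos in range(8):

After execution: s = 21
21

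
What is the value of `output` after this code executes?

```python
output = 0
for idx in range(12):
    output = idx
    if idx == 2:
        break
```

Let's trace through this code step by step.

Initialize: output = 0
Entering loop: for idx in range(12):

After execution: output = 2
2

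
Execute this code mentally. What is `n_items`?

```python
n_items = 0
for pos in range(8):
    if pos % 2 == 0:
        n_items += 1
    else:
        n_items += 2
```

Let's trace through this code step by step.

Initialize: n_items = 0
Entering loop: for pos in range(8):

After execution: n_items = 12
12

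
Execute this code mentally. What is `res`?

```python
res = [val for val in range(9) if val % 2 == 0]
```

Let's trace through this code step by step.

Initialize: res = [val for val in range(9) if val % 2 == 0]

After execution: res = [0, 2, 4, 6, 8]
[0, 2, 4, 6, 8]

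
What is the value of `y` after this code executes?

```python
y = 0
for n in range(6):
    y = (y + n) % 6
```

Let's trace through this code step by step.

Initialize: y = 0
Entering loop: for n in range(6):

After execution: y = 3
3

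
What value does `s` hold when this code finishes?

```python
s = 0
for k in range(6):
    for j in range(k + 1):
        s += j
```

Let's trace through this code step by step.

Initialize: s = 0
Entering loop: for k in range(6):

After execution: s = 35
35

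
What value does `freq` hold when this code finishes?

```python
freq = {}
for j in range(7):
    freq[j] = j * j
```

Let's trace through this code step by step.

Initialize: freq = {}
Entering loop: for j in range(7):

After execution: freq = {0: 0, 1: 1, 2: 4, 3: 9, 4: 16, 5: 25, 6: 36}
{0: 0, 1: 1, 2: 4, 3: 9, 4: 16, 5: 25, 6: 36}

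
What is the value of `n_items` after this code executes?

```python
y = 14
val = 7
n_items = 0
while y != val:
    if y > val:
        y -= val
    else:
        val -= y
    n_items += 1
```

Let's trace through this code step by step.

Initialize: y = 14
Initialize: val = 7
Initialize: n_items = 0
Entering loop: while y != val:

After execution: n_items = 1
1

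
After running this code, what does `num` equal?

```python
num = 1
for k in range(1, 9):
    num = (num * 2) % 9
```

Let's trace through this code step by step.

Initialize: num = 1
Entering loop: for k in range(1, 9):

After execution: num = 4
4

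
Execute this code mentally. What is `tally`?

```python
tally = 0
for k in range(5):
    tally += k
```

Let's trace through this code step by step.

Initialize: tally = 0
Entering loop: for k in range(5):

After execution: tally = 10
10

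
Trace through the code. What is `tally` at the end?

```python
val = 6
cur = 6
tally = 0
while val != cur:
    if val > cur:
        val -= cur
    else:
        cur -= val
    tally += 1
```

Let's trace through this code step by step.

Initialize: val = 6
Initialize: cur = 6
Initialize: tally = 0
Entering loop: while val != cur:

After execution: tally = 0
0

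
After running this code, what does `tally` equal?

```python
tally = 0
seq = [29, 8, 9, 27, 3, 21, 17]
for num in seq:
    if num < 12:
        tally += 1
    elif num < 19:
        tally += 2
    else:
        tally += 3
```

Let's trace through this code step by step.

Initialize: tally = 0
Initialize: seq = [29, 8, 9, 27, 3, 21, 17]
Entering loop: for num in seq:

After execution: tally = 14
14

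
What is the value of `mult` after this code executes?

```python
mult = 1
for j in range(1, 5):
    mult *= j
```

Let's trace through this code step by step.

Initialize: mult = 1
Entering loop: for j in range(1, 5):

After execution: mult = 24
24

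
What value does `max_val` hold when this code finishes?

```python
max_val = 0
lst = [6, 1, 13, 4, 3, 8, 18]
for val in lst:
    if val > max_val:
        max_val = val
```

Let's trace through this code step by step.

Initialize: max_val = 0
Initialize: lst = [6, 1, 13, 4, 3, 8, 18]
Entering loop: for val in lst:

After execution: max_val = 18
18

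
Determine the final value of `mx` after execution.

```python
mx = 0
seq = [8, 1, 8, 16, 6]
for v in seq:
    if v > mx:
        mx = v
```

Let's trace through this code step by step.

Initialize: mx = 0
Initialize: seq = [8, 1, 8, 16, 6]
Entering loop: for v in seq:

After execution: mx = 16
16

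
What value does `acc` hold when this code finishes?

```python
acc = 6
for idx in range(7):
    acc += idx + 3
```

Let's trace through this code step by step.

Initialize: acc = 6
Entering loop: for idx in range(7):

After execution: acc = 48
48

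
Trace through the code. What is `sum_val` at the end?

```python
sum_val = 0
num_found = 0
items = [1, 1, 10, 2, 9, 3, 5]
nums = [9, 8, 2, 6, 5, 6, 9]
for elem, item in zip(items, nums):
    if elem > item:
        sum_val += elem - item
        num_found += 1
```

Let's trace through this code step by step.

Initialize: sum_val = 0
Initialize: num_found = 0
Initialize: items = [1, 1, 10, 2, 9, 3, 5]
Initialize: nums = [9, 8, 2, 6, 5, 6, 9]
Entering loop: for elem, item in zip(items, nums):

After execution: sum_val = 12
12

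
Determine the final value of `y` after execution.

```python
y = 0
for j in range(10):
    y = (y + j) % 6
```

Let's trace through this code step by step.

Initialize: y = 0
Entering loop: for j in range(10):

After execution: y = 3
3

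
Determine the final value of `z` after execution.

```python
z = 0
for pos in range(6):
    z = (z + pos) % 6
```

Let's trace through this code step by step.

Initialize: z = 0
Entering loop: for pos in range(6):

After execution: z = 3
3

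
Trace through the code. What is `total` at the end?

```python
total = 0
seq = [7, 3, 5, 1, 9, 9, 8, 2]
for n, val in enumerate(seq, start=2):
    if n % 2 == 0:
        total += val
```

Let's trace through this code step by step.

Initialize: total = 0
Initialize: seq = [7, 3, 5, 1, 9, 9, 8, 2]
Entering loop: for n, val in enumerate(seq, start=2):

After execution: total = 29
29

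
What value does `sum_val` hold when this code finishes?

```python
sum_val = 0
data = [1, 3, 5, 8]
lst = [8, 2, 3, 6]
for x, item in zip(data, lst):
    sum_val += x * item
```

Let's trace through this code step by step.

Initialize: sum_val = 0
Initialize: data = [1, 3, 5, 8]
Initialize: lst = [8, 2, 3, 6]
Entering loop: for x, item in zip(data, lst):

After execution: sum_val = 77
77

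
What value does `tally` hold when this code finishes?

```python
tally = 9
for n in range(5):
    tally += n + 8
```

Let's trace through this code step by step.

Initialize: tally = 9
Entering loop: for n in range(5):

After execution: tally = 59
59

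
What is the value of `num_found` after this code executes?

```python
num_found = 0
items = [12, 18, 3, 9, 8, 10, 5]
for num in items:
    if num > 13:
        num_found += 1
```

Let's trace through this code step by step.

Initialize: num_found = 0
Initialize: items = [12, 18, 3, 9, 8, 10, 5]
Entering loop: for num in items:

After execution: num_found = 1
1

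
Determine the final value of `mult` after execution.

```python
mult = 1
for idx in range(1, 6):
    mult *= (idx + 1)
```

Let's trace through this code step by step.

Initialize: mult = 1
Entering loop: for idx in range(1, 6):

After execution: mult = 720
720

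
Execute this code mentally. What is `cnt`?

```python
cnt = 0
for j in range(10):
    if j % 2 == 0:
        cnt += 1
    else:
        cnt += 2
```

Let's trace through this code step by step.

Initialize: cnt = 0
Entering loop: for j in range(10):

After execution: cnt = 15
15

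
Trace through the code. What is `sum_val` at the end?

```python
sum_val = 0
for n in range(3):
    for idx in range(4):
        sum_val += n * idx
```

Let's trace through this code step by step.

Initialize: sum_val = 0
Entering loop: for n in range(3):

After execution: sum_val = 18
18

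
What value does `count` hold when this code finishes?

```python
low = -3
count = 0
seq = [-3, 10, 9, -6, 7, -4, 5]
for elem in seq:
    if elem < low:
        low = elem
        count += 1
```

Let's trace through this code step by step.

Initialize: low = -3
Initialize: count = 0
Initialize: seq = [-3, 10, 9, -6, 7, -4, 5]
Entering loop: for elem in seq:

After execution: count = 1
1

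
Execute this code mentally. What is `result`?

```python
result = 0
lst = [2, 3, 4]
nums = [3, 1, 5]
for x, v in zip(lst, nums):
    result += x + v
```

Let's trace through this code step by step.

Initialize: result = 0
Initialize: lst = [2, 3, 4]
Initialize: nums = [3, 1, 5]
Entering loop: for x, v in zip(lst, nums):

After execution: result = 18
18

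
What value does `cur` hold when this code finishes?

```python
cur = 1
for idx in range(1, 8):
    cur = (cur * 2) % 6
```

Let's trace through this code step by step.

Initialize: cur = 1
Entering loop: for idx in range(1, 8):

After execution: cur = 2
2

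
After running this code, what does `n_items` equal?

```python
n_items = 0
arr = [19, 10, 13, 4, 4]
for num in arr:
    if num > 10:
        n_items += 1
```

Let's trace through this code step by step.

Initialize: n_items = 0
Initialize: arr = [19, 10, 13, 4, 4]
Entering loop: for num in arr:

After execution: n_items = 2
2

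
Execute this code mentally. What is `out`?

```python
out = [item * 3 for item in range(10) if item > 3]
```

Let's trace through this code step by step.

Initialize: out = [item * 3 for item in range(10) if item > 3]

After execution: out = [12, 15, 18, 21, 24, 27]
[12, 15, 18, 21, 24, 27]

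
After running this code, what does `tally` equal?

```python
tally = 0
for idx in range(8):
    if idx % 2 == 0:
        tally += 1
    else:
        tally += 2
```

Let's trace through this code step by step.

Initialize: tally = 0
Entering loop: for idx in range(8):

After execution: tally = 12
12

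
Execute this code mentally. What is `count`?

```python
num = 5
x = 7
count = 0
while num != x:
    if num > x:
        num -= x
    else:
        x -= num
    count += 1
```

Let's trace through this code step by step.

Initialize: num = 5
Initialize: x = 7
Initialize: count = 0
Entering loop: while num != x:

After execution: count = 4
4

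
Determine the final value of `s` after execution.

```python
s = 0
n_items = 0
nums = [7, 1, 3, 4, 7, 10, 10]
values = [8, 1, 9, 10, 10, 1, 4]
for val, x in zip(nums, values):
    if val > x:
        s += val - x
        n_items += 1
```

Let's trace through this code step by step.

Initialize: s = 0
Initialize: n_items = 0
Initialize: nums = [7, 1, 3, 4, 7, 10, 10]
Initialize: values = [8, 1, 9, 10, 10, 1, 4]
Entering loop: for val, x in zip(nums, values):

After execution: s = 15
15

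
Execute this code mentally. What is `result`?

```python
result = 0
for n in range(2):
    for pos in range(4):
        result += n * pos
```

Let's trace through this code step by step.

Initialize: result = 0
Entering loop: for n in range(2):

After execution: result = 6
6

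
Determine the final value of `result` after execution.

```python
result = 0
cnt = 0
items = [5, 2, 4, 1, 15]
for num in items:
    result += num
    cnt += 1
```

Let's trace through this code step by step.

Initialize: result = 0
Initialize: cnt = 0
Initialize: items = [5, 2, 4, 1, 15]
Entering loop: for num in items:

After execution: result = 27
27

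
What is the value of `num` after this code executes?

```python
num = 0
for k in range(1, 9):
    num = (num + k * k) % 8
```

Let's trace through this code step by step.

Initialize: num = 0
Entering loop: for k in range(1, 9):

After execution: num = 4
4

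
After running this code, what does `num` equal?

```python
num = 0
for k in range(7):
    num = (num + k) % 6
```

Let's trace through this code step by step.

Initialize: num = 0
Entering loop: for k in range(7):

After execution: num = 3
3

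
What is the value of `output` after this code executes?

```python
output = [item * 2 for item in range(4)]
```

Let's trace through this code step by step.

Initialize: output = [item * 2 for item in range(4)]

After execution: output = [0, 2, 4, 6]
[0, 2, 4, 6]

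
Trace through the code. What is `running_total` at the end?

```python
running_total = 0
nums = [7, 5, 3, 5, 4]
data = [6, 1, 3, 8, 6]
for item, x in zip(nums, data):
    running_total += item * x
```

Let's trace through this code step by step.

Initialize: running_total = 0
Initialize: nums = [7, 5, 3, 5, 4]
Initialize: data = [6, 1, 3, 8, 6]
Entering loop: for item, x in zip(nums, data):

After execution: running_total = 120
120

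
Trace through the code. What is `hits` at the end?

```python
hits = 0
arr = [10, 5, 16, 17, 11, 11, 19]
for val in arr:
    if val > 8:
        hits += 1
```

Let's trace through this code step by step.

Initialize: hits = 0
Initialize: arr = [10, 5, 16, 17, 11, 11, 19]
Entering loop: for val in arr:

After execution: hits = 6
6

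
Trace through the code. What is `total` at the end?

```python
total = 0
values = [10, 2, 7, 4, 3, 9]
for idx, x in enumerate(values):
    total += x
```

Let's trace through this code step by step.

Initialize: total = 0
Initialize: values = [10, 2, 7, 4, 3, 9]
Entering loop: for idx, x in enumerate(values):

After execution: total = 35
35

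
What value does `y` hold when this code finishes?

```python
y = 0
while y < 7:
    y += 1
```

Let's trace through this code step by step.

Initialize: y = 0
Entering loop: while y < 7:

After execution: y = 7
7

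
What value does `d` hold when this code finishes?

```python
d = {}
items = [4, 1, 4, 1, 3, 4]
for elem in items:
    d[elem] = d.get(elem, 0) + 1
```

Let's trace through this code step by step.

Initialize: d = {}
Initialize: items = [4, 1, 4, 1, 3, 4]
Entering loop: for elem in items:

After execution: d = {4: 3, 1: 2, 3: 1}
{4: 3, 1: 2, 3: 1}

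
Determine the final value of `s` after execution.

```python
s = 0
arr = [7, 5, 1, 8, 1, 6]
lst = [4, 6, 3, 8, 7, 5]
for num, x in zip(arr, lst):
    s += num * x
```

Let's trace through this code step by step.

Initialize: s = 0
Initialize: arr = [7, 5, 1, 8, 1, 6]
Initialize: lst = [4, 6, 3, 8, 7, 5]
Entering loop: for num, x in zip(arr, lst):

After execution: s = 162
162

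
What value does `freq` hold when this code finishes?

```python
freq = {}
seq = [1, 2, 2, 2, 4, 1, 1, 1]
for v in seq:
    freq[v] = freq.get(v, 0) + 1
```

Let's trace through this code step by step.

Initialize: freq = {}
Initialize: seq = [1, 2, 2, 2, 4, 1, 1, 1]
Entering loop: for v in seq:

After execution: freq = {1: 4, 2: 3, 4: 1}
{1: 4, 2: 3, 4: 1}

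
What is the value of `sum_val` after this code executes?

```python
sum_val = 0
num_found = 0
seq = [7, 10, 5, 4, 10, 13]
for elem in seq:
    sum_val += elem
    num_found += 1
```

Let's trace through this code step by step.

Initialize: sum_val = 0
Initialize: num_found = 0
Initialize: seq = [7, 10, 5, 4, 10, 13]
Entering loop: for elem in seq:

After execution: sum_val = 49
49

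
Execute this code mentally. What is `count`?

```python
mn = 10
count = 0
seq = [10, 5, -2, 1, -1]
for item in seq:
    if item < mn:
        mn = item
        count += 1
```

Let's trace through this code step by step.

Initialize: mn = 10
Initialize: count = 0
Initialize: seq = [10, 5, -2, 1, -1]
Entering loop: for item in seq:

After execution: count = 2
2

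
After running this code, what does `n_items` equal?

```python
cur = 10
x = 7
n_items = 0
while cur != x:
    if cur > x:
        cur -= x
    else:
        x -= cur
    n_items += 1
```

Let's trace through this code step by step.

Initialize: cur = 10
Initialize: x = 7
Initialize: n_items = 0
Entering loop: while cur != x:

After execution: n_items = 5
5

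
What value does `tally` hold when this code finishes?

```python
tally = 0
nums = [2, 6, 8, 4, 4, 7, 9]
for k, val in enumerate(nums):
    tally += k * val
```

Let's trace through this code step by step.

Initialize: tally = 0
Initialize: nums = [2, 6, 8, 4, 4, 7, 9]
Entering loop: for k, val in enumerate(nums):

After execution: tally = 139
139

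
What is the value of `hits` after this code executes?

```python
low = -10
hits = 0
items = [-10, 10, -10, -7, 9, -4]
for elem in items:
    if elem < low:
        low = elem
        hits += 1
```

Let's trace through this code step by step.

Initialize: low = -10
Initialize: hits = 0
Initialize: items = [-10, 10, -10, -7, 9, -4]
Entering loop: for elem in items:

After execution: hits = 0
0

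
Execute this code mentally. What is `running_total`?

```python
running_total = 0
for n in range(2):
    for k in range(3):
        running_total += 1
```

Let's trace through this code step by step.

Initialize: running_total = 0
Entering loop: for n in range(2):

After execution: running_total = 6
6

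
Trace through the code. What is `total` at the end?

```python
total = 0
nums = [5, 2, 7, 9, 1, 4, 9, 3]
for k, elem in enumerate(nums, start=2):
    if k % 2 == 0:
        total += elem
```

Let's trace through this code step by step.

Initialize: total = 0
Initialize: nums = [5, 2, 7, 9, 1, 4, 9, 3]
Entering loop: for k, elem in enumerate(nums, start=2):

After execution: total = 22
22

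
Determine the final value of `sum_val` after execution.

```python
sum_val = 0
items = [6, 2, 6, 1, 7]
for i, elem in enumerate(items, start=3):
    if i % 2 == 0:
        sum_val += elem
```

Let's trace through this code step by step.

Initialize: sum_val = 0
Initialize: items = [6, 2, 6, 1, 7]
Entering loop: for i, elem in enumerate(items, start=3):

After execution: sum_val = 3
3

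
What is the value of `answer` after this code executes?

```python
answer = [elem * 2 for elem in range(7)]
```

Let's trace through this code step by step.

Initialize: answer = [elem * 2 for elem in range(7)]

After execution: answer = [0, 2, 4, 6, 8, 10, 12]
[0, 2, 4, 6, 8, 10, 12]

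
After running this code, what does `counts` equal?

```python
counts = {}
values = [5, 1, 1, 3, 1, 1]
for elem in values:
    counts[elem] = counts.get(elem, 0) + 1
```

Let's trace through this code step by step.

Initialize: counts = {}
Initialize: values = [5, 1, 1, 3, 1, 1]
Entering loop: for elem in values:

After execution: counts = {5: 1, 1: 4, 3: 1}
{5: 1, 1: 4, 3: 1}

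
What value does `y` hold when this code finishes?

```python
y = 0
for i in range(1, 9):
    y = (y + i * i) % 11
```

Let's trace through this code step by step.

Initialize: y = 0
Entering loop: for i in range(1, 9):

After execution: y = 6
6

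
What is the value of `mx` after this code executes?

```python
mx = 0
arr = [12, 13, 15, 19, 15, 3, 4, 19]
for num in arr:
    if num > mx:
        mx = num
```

Let's trace through this code step by step.

Initialize: mx = 0
Initialize: arr = [12, 13, 15, 19, 15, 3, 4, 19]
Entering loop: for num in arr:

After execution: mx = 19
19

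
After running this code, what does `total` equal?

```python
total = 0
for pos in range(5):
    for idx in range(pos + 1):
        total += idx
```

Let's trace through this code step by step.

Initialize: total = 0
Entering loop: for pos in range(5):

After execution: total = 20
20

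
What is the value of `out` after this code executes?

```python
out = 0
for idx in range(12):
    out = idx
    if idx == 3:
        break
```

Let's trace through this code step by step.

Initialize: out = 0
Entering loop: for idx in range(12):

After execution: out = 3
3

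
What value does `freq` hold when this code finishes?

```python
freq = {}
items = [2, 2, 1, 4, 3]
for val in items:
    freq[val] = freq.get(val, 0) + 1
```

Let's trace through this code step by step.

Initialize: freq = {}
Initialize: items = [2, 2, 1, 4, 3]
Entering loop: for val in items:

After execution: freq = {2: 2, 1: 1, 4: 1, 3: 1}
{2: 2, 1: 1, 4: 1, 3: 1}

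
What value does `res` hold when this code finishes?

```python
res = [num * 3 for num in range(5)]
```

Let's trace through this code step by step.

Initialize: res = [num * 3 for num in range(5)]

After execution: res = [0, 3, 6, 9, 12]
[0, 3, 6, 9, 12]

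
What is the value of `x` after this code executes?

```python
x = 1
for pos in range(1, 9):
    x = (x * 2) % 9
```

Let's trace through this code step by step.

Initialize: x = 1
Entering loop: for pos in range(1, 9):

After execution: x = 4
4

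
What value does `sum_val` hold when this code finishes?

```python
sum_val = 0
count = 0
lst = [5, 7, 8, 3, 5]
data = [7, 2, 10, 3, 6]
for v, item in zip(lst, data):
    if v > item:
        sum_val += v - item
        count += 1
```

Let's trace through this code step by step.

Initialize: sum_val = 0
Initialize: count = 0
Initialize: lst = [5, 7, 8, 3, 5]
Initialize: data = [7, 2, 10, 3, 6]
Entering loop: for v, item in zip(lst, data):

After execution: sum_val = 5
5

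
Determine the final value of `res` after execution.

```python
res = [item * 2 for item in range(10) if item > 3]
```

Let's trace through this code step by step.

Initialize: res = [item * 2 for item in range(10) if item > 3]

After execution: res = [8, 10, 12, 14, 16, 18]
[8, 10, 12, 14, 16, 18]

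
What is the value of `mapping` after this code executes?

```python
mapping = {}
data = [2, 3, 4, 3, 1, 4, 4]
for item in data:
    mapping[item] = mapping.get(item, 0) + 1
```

Let's trace through this code step by step.

Initialize: mapping = {}
Initialize: data = [2, 3, 4, 3, 1, 4, 4]
Entering loop: for item in data:

After execution: mapping = {2: 1, 3: 2, 4: 3, 1: 1}
{2: 1, 3: 2, 4: 3, 1: 1}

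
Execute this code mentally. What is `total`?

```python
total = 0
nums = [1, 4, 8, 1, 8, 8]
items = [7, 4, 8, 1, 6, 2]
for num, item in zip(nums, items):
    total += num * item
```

Let's trace through this code step by step.

Initialize: total = 0
Initialize: nums = [1, 4, 8, 1, 8, 8]
Initialize: items = [7, 4, 8, 1, 6, 2]
Entering loop: for num, item in zip(nums, items):

After execution: total = 152
152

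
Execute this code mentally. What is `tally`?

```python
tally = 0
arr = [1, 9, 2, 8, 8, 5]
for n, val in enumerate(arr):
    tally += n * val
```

Let's trace through this code step by step.

Initialize: tally = 0
Initialize: arr = [1, 9, 2, 8, 8, 5]
Entering loop: for n, val in enumerate(arr):

After execution: tally = 94
94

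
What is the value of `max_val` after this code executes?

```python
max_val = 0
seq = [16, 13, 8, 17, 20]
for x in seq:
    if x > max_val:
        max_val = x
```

Let's trace through this code step by step.

Initialize: max_val = 0
Initialize: seq = [16, 13, 8, 17, 20]
Entering loop: for x in seq:

After execution: max_val = 20
20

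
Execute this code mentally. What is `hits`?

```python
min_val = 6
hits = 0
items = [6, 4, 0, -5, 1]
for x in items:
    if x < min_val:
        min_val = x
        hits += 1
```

Let's trace through this code step by step.

Initialize: min_val = 6
Initialize: hits = 0
Initialize: items = [6, 4, 0, -5, 1]
Entering loop: for x in items:

After execution: hits = 3
3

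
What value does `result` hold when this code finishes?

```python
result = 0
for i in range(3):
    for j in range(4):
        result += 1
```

Let's trace through this code step by step.

Initialize: result = 0
Entering loop: for i in range(3):

After execution: result = 12
12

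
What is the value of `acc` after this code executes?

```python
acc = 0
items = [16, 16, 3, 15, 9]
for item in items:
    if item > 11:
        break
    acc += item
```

Let's trace through this code step by step.

Initialize: acc = 0
Initialize: items = [16, 16, 3, 15, 9]
Entering loop: for item in items:

After execution: acc = 0
0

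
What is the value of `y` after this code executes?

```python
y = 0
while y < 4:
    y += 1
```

Let's trace through this code step by step.

Initialize: y = 0
Entering loop: while y < 4:

After execution: y = 4
4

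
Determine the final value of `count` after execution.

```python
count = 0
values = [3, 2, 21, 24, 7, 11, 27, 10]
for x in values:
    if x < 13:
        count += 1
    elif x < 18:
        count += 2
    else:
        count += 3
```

Let's trace through this code step by step.

Initialize: count = 0
Initialize: values = [3, 2, 21, 24, 7, 11, 27, 10]
Entering loop: for x in values:

After execution: count = 14
14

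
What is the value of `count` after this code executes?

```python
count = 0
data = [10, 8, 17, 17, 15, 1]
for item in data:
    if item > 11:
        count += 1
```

Let's trace through this code step by step.

Initialize: count = 0
Initialize: data = [10, 8, 17, 17, 15, 1]
Entering loop: for item in data:

After execution: count = 3
3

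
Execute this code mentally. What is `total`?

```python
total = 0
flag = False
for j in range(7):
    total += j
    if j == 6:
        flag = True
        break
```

Let's trace through this code step by step.

Initialize: total = 0
Initialize: flag = False
Entering loop: for j in range(7):

After execution: total = 21
21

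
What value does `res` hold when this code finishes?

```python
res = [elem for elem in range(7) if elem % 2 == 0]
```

Let's trace through this code step by step.

Initialize: res = [elem for elem in range(7) if elem % 2 == 0]

After execution: res = [0, 2, 4, 6]
[0, 2, 4, 6]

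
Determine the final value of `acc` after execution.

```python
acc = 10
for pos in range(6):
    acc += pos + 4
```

Let's trace through this code step by step.

Initialize: acc = 10
Entering loop: for pos in range(6):

After execution: acc = 49
49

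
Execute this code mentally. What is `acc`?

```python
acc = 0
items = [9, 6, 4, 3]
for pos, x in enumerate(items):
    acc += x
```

Let's trace through this code step by step.

Initialize: acc = 0
Initialize: items = [9, 6, 4, 3]
Entering loop: for pos, x in enumerate(items):

After execution: acc = 22
22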